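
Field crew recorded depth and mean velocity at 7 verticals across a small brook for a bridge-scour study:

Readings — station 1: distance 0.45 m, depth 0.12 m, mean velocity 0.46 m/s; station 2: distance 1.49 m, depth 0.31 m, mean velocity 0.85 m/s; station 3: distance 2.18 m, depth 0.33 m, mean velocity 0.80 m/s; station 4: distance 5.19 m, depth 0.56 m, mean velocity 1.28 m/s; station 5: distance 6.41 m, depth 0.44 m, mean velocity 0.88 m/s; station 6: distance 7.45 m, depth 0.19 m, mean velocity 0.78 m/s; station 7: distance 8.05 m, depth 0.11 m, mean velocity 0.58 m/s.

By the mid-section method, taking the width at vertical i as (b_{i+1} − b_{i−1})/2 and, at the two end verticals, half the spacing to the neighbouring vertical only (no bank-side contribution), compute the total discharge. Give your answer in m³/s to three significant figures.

w_1 = (1.49 − 0.45)/2 = 0.52 m; q_1 = 0.46 × 0.12 × 0.52 = 0.02870 m³/s
w_2 = (2.18 − 0.45)/2 = 0.865 m; q_2 = 0.85 × 0.31 × 0.865 = 0.2279 m³/s
w_3 = (5.19 − 1.49)/2 = 1.85 m; q_3 = 0.80 × 0.33 × 1.85 = 0.4884 m³/s
w_4 = (6.41 − 2.18)/2 = 2.115 m; q_4 = 1.28 × 0.56 × 2.115 = 1.516 m³/s
w_5 = (7.45 − 5.19)/2 = 1.13 m; q_5 = 0.88 × 0.44 × 1.13 = 0.4375 m³/s
w_6 = (8.05 − 6.41)/2 = 0.82 m; q_6 = 0.78 × 0.19 × 0.82 = 0.1215 m³/s
w_7 = (8.05 − 7.45)/2 = 0.3 m; q_7 = 0.58 × 0.11 × 0.3 = 0.01914 m³/s
Q = Σ qᵢ = 2.839 m³/s

2.84 m³/s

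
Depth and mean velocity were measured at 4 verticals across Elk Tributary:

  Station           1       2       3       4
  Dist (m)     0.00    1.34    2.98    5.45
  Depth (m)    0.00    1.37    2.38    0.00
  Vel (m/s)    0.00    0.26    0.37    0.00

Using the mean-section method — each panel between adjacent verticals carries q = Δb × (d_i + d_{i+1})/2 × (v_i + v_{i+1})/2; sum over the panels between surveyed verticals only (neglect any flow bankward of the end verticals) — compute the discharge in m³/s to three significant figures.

Panel 1-2: Δb = 1.34 m, d̄ = (0.00+1.37)/2 = 0.685, v̄ = (0.00+0.26)/2 = 0.13 → q = 1.34×0.685×0.13 = 0.1193 m³/s
Panel 2-3: Δb = 1.64 m, d̄ = (1.37+2.38)/2 = 1.875, v̄ = (0.26+0.37)/2 = 0.315 → q = 1.64×1.875×0.315 = 0.9686 m³/s
Panel 3-4: Δb = 2.47 m, d̄ = (2.38+0.00)/2 = 1.19, v̄ = (0.37+0.00)/2 = 0.185 → q = 2.47×1.19×0.185 = 0.5438 m³/s
Q = Σ q = 1.632 m³/s

1.63 m³/s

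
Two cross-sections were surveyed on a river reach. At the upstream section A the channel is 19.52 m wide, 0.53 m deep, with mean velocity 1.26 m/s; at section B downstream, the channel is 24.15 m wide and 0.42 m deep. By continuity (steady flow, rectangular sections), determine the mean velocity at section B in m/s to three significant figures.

Q = A₁V₁ = (19.52×0.53) × 1.26 = 13.04 m³/s
A₂ = 24.15 × 0.42 = 10.14 m²
V₂ = Q/A₂ = 13.04/10.14 = 1.285 m/s

1.29 m/s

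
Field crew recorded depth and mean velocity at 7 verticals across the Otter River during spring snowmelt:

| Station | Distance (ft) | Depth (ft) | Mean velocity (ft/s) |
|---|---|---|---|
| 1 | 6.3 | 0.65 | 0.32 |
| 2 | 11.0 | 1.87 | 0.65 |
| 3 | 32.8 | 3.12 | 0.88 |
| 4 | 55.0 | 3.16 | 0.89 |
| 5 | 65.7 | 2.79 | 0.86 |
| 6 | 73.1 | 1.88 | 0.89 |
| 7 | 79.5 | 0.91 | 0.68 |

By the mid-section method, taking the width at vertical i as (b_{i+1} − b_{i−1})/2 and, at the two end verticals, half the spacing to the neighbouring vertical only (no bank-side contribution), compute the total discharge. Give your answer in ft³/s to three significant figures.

w_1 = (11.0 − 6.3)/2 = 2.35 ft; q_1 = 0.32 × 0.65 × 2.35 = 0.4888 ft³/s
w_2 = (32.8 − 6.3)/2 = 13.25 ft; q_2 = 0.65 × 1.87 × 13.25 = 16.11 ft³/s
w_3 = (55.0 − 11.0)/2 = 22 ft; q_3 = 0.88 × 3.12 × 22 = 60.40 ft³/s
w_4 = (65.7 − 32.8)/2 = 16.45 ft; q_4 = 0.89 × 3.16 × 16.45 = 46.26 ft³/s
w_5 = (73.1 − 55.0)/2 = 9.05 ft; q_5 = 0.86 × 2.79 × 9.05 = 21.71 ft³/s
w_6 = (79.5 − 65.7)/2 = 6.9 ft; q_6 = 0.89 × 1.88 × 6.9 = 11.55 ft³/s
w_7 = (79.5 − 73.1)/2 = 3.2 ft; q_7 = 0.68 × 0.91 × 3.2 = 1.980 ft³/s
Q = Σ qᵢ = 158.5 ft³/s

159 ft³/s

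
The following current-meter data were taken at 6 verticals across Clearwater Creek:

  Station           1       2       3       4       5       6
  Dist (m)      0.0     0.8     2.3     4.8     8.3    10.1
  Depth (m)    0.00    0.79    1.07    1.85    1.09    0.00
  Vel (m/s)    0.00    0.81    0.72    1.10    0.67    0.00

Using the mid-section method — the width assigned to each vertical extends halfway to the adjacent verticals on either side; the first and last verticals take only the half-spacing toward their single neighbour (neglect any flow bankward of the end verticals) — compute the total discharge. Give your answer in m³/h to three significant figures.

37100 m³/h

w_2 = (2.3 − 0.0)/2 = 1.15 m; q_2 = 0.81 × 0.79 × 1.15 = 0.7359 m³/s
w_3 = (4.8 − 0.8)/2 = 2 m; q_3 = 0.72 × 1.07 × 2 = 1.541 m³/s
w_4 = (8.3 − 2.3)/2 = 3 m; q_4 = 1.10 × 1.85 × 3 = 6.105 m³/s
w_5 = (10.1 − 4.8)/2 = 2.65 m; q_5 = 0.67 × 1.09 × 2.65 = 1.935 m³/s
Stations 1, 6 contribute zero (depth or velocity is 0).
Q = Σ qᵢ = 10.32 m³/s
= 10.32 × 3600 = 37140 m³/h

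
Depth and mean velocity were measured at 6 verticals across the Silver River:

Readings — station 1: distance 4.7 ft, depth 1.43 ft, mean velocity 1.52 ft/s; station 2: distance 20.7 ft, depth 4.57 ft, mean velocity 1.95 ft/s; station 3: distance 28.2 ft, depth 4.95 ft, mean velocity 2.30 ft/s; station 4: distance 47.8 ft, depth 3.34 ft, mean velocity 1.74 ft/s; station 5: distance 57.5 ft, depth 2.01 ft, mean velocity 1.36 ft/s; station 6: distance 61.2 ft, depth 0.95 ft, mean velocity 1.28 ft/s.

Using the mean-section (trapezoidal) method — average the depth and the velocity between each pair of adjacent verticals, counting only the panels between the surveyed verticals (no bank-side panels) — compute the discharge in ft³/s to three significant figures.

Panel 1-2: Δb = 16 ft, d̄ = (1.43+4.57)/2 = 3, v̄ = (1.52+1.95)/2 = 1.735 → q = 16×3×1.735 = 83.28 ft³/s
Panel 2-3: Δb = 7.5 ft, d̄ = (4.57+4.95)/2 = 4.76, v̄ = (1.95+2.30)/2 = 2.125 → q = 7.5×4.76×2.125 = 75.86 ft³/s
Panel 3-4: Δb = 19.6 ft, d̄ = (4.95+3.34)/2 = 4.145, v̄ = (2.30+1.74)/2 = 2.02 → q = 19.6×4.145×2.02 = 164.1 ft³/s
Panel 4-5: Δb = 9.7 ft, d̄ = (3.34+2.01)/2 = 2.675, v̄ = (1.74+1.36)/2 = 1.55 → q = 9.7×2.675×1.55 = 40.22 ft³/s
Panel 5-6: Δb = 3.7 ft, d̄ = (2.01+0.95)/2 = 1.48, v̄ = (1.36+1.28)/2 = 1.32 → q = 3.7×1.48×1.32 = 7.228 ft³/s
Q = Σ q = 370.7 ft³/s

371 ft³/s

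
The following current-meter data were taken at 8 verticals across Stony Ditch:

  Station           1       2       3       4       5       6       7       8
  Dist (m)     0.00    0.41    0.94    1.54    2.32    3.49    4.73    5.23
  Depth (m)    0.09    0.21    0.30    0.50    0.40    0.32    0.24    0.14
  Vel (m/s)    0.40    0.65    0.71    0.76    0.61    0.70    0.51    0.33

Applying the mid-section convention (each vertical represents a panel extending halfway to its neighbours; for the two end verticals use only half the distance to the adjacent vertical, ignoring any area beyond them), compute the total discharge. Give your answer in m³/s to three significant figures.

1.08 m³/s

w_1 = (0.41 − 0.00)/2 = 0.205 m; q_1 = 0.40 × 0.09 × 0.205 = 0.007380 m³/s
w_2 = (0.94 − 0.00)/2 = 0.47 m; q_2 = 0.65 × 0.21 × 0.47 = 0.06416 m³/s
w_3 = (1.54 − 0.41)/2 = 0.565 m; q_3 = 0.71 × 0.30 × 0.565 = 0.1203 m³/s
w_4 = (2.32 − 0.94)/2 = 0.69 m; q_4 = 0.76 × 0.50 × 0.69 = 0.2622 m³/s
w_5 = (3.49 − 1.54)/2 = 0.975 m; q_5 = 0.61 × 0.40 × 0.975 = 0.2379 m³/s
w_6 = (4.73 − 2.32)/2 = 1.205 m; q_6 = 0.70 × 0.32 × 1.205 = 0.2699 m³/s
w_7 = (5.23 − 3.49)/2 = 0.87 m; q_7 = 0.51 × 0.24 × 0.87 = 0.1065 m³/s
w_8 = (5.23 − 4.73)/2 = 0.25 m; q_8 = 0.33 × 0.14 × 0.25 = 0.01155 m³/s
Q = Σ qᵢ = 1.080 m³/s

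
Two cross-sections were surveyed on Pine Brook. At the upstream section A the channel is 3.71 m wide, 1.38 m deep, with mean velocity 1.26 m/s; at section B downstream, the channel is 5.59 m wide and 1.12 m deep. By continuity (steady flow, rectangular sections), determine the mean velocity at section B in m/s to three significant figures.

1.03 m/s

Q = A₁V₁ = (3.71×1.38) × 1.26 = 6.451 m³/s
A₂ = 5.59 × 1.12 = 6.261 m²
V₂ = Q/A₂ = 6.451/6.261 = 1.030 m/s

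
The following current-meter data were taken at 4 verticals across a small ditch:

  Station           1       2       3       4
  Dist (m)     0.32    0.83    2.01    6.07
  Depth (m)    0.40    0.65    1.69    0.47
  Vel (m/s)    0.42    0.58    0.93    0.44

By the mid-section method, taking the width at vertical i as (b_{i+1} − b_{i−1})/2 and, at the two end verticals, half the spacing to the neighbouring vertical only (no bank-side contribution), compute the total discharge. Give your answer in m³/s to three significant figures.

w_1 = (0.83 − 0.32)/2 = 0.255 m; q_1 = 0.42 × 0.40 × 0.255 = 0.04284 m³/s
w_2 = (2.01 − 0.32)/2 = 0.845 m; q_2 = 0.58 × 0.65 × 0.845 = 0.3186 m³/s
w_3 = (6.07 − 0.83)/2 = 2.62 m; q_3 = 0.93 × 1.69 × 2.62 = 4.118 m³/s
w_4 = (6.07 − 2.01)/2 = 2.03 m; q_4 = 0.44 × 0.47 × 2.03 = 0.4198 m³/s
Q = Σ qᵢ = 4.899 m³/s

4.90 m³/s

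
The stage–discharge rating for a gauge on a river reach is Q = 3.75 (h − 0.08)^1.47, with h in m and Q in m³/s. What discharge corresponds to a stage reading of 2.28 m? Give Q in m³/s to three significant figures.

12.0 m³/s

Q = 3.75 × (2.28 − 0.08)^1.47 = 3.75 × 2.2^1.47 = 11.95 m³/s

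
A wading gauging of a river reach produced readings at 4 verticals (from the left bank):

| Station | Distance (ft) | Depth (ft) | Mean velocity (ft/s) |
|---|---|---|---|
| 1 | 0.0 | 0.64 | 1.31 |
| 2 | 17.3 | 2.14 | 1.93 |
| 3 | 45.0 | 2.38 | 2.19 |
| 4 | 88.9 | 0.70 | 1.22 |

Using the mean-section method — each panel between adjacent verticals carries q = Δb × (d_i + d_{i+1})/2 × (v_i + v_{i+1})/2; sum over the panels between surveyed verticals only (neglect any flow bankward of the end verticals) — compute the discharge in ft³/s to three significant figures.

Panel 1-2: Δb = 17.3 ft, d̄ = (0.64+2.14)/2 = 1.39, v̄ = (1.31+1.93)/2 = 1.62 → q = 17.3×1.39×1.62 = 38.96 ft³/s
Panel 2-3: Δb = 27.7 ft, d̄ = (2.14+2.38)/2 = 2.26, v̄ = (1.93+2.19)/2 = 2.06 → q = 27.7×2.26×2.06 = 129.0 ft³/s
Panel 3-4: Δb = 43.9 ft, d̄ = (2.38+0.70)/2 = 1.54, v̄ = (2.19+1.22)/2 = 1.705 → q = 43.9×1.54×1.705 = 115.3 ft³/s
Q = Σ q = 283.2 ft³/s

283 ft³/s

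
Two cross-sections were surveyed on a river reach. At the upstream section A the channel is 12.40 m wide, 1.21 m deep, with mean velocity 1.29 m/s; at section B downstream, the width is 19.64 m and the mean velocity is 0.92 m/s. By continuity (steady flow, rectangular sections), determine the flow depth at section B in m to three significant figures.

1.07 m

Q = A₁V₁ = (12.40×1.21) × 1.29 = 19.36 m³/s
d₂ = Q/(b₂ V₂) = 19.36/(19.64×0.92) = 1.071 m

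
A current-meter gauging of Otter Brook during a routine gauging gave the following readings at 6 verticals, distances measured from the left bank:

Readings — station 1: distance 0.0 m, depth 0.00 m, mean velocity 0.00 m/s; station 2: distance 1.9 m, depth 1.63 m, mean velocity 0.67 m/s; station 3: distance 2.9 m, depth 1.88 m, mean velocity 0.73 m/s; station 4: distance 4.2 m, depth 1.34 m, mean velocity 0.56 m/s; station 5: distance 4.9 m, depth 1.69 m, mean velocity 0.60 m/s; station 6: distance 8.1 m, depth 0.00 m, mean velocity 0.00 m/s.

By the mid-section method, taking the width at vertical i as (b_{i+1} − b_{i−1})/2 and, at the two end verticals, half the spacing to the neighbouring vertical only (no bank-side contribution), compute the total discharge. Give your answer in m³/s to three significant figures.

w_2 = (2.9 − 0.0)/2 = 1.45 m; q_2 = 0.67 × 1.63 × 1.45 = 1.584 m³/s
w_3 = (4.2 − 1.9)/2 = 1.15 m; q_3 = 0.73 × 1.88 × 1.15 = 1.578 m³/s
w_4 = (4.9 − 2.9)/2 = 1 m; q_4 = 0.56 × 1.34 × 1 = 0.7504 m³/s
w_5 = (8.1 − 4.2)/2 = 1.95 m; q_5 = 0.60 × 1.69 × 1.95 = 1.977 m³/s
Stations 1, 6 contribute zero (depth or velocity is 0).
Q = Σ qᵢ = 5.890 m³/s

5.89 m³/s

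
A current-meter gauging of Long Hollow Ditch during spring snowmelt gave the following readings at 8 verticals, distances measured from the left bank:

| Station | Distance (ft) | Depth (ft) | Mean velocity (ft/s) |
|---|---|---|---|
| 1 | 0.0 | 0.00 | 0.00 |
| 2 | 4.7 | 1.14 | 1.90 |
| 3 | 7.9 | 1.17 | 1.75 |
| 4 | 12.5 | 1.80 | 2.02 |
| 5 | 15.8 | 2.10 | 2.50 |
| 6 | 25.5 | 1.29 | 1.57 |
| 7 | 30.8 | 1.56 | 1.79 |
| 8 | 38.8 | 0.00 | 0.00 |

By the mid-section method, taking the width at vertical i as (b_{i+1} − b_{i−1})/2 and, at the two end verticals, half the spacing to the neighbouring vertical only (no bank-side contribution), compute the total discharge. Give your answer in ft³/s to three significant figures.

w_2 = (7.9 − 0.0)/2 = 3.95 ft; q_2 = 1.90 × 1.14 × 3.95 = 8.556 ft³/s
w_3 = (12.5 − 4.7)/2 = 3.9 ft; q_3 = 1.75 × 1.17 × 3.9 = 7.985 ft³/s
w_4 = (15.8 − 7.9)/2 = 3.95 ft; q_4 = 2.02 × 1.80 × 3.95 = 14.36 ft³/s
w_5 = (25.5 − 12.5)/2 = 6.5 ft; q_5 = 2.50 × 2.10 × 6.5 = 34.13 ft³/s
w_6 = (30.8 − 15.8)/2 = 7.5 ft; q_6 = 1.57 × 1.29 × 7.5 = 15.19 ft³/s
w_7 = (38.8 − 25.5)/2 = 6.65 ft; q_7 = 1.79 × 1.56 × 6.65 = 18.57 ft³/s
Stations 1, 8 contribute zero (depth or velocity is 0).
Q = Σ qᵢ = 98.79 ft³/s

98.8 ft³/s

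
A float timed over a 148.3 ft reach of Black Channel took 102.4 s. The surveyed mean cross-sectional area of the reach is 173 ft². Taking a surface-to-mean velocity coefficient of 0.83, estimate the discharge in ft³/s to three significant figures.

v_surface = L / t̄ = 148.3 / 102.4 = 1.448 ft/s
v_mean = 0.83 × 1.448 = 1.202 ft/s
Q = A × v_mean = 173 × 1.202 = 208.0 ft³/s

208 ft³/s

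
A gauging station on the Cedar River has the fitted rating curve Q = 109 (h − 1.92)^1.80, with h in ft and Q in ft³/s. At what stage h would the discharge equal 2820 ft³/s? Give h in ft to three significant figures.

8.01 ft

h − h₀ = (Q/C)^(1/b) = (2820/109)^(1/1.80) = 6.094 ft
h = 1.92 + 6.094 = 8.014 ft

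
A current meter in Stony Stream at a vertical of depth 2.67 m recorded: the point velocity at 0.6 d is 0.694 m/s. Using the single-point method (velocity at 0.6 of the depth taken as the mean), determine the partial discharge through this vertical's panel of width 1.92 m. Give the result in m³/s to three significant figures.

v̄ = v₀.₆ = 0.694 m/s
q = v̄ × d × w = 0.6940 × 2.67 × 1.92 = 3.558 m³/s

3.56 m³/s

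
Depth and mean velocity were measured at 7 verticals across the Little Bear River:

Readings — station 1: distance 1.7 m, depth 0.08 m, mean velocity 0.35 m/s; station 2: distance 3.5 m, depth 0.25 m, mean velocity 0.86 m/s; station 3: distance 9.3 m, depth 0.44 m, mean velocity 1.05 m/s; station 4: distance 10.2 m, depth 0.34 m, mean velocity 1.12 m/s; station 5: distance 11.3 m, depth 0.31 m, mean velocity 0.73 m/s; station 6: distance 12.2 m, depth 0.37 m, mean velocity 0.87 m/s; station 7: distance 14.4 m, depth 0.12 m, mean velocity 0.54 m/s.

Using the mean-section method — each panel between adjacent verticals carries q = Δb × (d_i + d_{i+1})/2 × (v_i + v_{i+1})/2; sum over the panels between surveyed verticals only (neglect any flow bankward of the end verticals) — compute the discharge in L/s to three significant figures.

3430 L/s

Panel 1-2: Δb = 1.8 m, d̄ = (0.08+0.25)/2 = 0.165, v̄ = (0.35+0.86)/2 = 0.605 → q = 1.8×0.165×0.605 = 0.1797 m³/s
Panel 2-3: Δb = 5.8 m, d̄ = (0.25+0.44)/2 = 0.345, v̄ = (0.86+1.05)/2 = 0.955 → q = 5.8×0.345×0.955 = 1.911 m³/s
Panel 3-4: Δb = 0.9 m, d̄ = (0.44+0.34)/2 = 0.39, v̄ = (1.05+1.12)/2 = 1.085 → q = 0.9×0.39×1.085 = 0.3808 m³/s
Panel 4-5: Δb = 1.1 m, d̄ = (0.34+0.31)/2 = 0.325, v̄ = (1.12+0.73)/2 = 0.925 → q = 1.1×0.325×0.925 = 0.3307 m³/s
Panel 5-6: Δb = 0.9 m, d̄ = (0.31+0.37)/2 = 0.34, v̄ = (0.73+0.87)/2 = 0.8 → q = 0.9×0.34×0.8 = 0.2448 m³/s
Panel 6-7: Δb = 2.2 m, d̄ = (0.37+0.12)/2 = 0.245, v̄ = (0.87+0.54)/2 = 0.705 → q = 2.2×0.245×0.705 = 0.3800 m³/s
Q = Σ q = 3.427 m³/s
= 3.427 × 1000 = 3427 L/s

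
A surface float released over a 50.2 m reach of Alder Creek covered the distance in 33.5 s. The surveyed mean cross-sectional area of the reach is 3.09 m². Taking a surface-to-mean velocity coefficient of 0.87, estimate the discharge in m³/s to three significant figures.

v_surface = L / t̄ = 50.2 / 33.5 = 1.499 m/s
v_mean = 0.87 × 1.499 = 1.304 m/s
Q = A × v_mean = 3.09 × 1.304 = 4.028 m³/s

4.03 m³/s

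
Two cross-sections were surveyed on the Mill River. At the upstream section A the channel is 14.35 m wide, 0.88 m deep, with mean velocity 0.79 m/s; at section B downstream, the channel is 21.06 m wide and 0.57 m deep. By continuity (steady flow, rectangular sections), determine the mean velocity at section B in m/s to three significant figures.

0.831 m/s

Q = A₁V₁ = (14.35×0.88) × 0.79 = 9.976 m³/s
A₂ = 21.06 × 0.57 = 12.00 m²
V₂ = Q/A₂ = 9.976/12.00 = 0.8311 m/s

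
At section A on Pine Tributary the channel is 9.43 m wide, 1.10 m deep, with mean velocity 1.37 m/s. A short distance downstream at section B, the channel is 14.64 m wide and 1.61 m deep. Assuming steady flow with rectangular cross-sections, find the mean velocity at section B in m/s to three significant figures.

0.603 m/s

Q = A₁V₁ = (9.43×1.10) × 1.37 = 14.21 m³/s
A₂ = 14.64 × 1.61 = 23.57 m²
V₂ = Q/A₂ = 14.21/23.57 = 0.6029 m/s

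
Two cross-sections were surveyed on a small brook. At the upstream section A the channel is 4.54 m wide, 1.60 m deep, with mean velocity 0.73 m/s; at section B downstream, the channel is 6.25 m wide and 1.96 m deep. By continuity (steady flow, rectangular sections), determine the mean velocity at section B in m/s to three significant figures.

0.433 m/s

Q = A₁V₁ = (4.54×1.60) × 0.73 = 5.303 m³/s
A₂ = 6.25 × 1.96 = 12.25 m²
V₂ = Q/A₂ = 5.303/12.25 = 0.4329 m/s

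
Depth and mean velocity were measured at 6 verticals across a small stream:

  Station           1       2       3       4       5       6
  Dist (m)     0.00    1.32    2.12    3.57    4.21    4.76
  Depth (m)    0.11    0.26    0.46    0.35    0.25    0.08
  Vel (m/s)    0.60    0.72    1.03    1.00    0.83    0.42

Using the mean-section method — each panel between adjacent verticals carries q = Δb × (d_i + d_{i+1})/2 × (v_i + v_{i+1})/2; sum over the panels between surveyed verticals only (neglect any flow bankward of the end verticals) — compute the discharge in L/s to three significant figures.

Panel 1-2: Δb = 1.32 m, d̄ = (0.11+0.26)/2 = 0.185, v̄ = (0.60+0.72)/2 = 0.66 → q = 1.32×0.185×0.66 = 0.1612 m³/s
Panel 2-3: Δb = 0.8 m, d̄ = (0.26+0.46)/2 = 0.36, v̄ = (0.72+1.03)/2 = 0.875 → q = 0.8×0.36×0.875 = 0.2520 m³/s
Panel 3-4: Δb = 1.45 m, d̄ = (0.46+0.35)/2 = 0.405, v̄ = (1.03+1.00)/2 = 1.015 → q = 1.45×0.405×1.015 = 0.5961 m³/s
Panel 4-5: Δb = 0.64 m, d̄ = (0.35+0.25)/2 = 0.3, v̄ = (1.00+0.83)/2 = 0.915 → q = 0.64×0.3×0.915 = 0.1757 m³/s
Panel 5-6: Δb = 0.55 m, d̄ = (0.25+0.08)/2 = 0.165, v̄ = (0.83+0.42)/2 = 0.625 → q = 0.55×0.165×0.625 = 0.05672 m³/s
Q = Σ q = 1.242 m³/s
= 1.242 × 1000 = 1242 L/s

1240 L/s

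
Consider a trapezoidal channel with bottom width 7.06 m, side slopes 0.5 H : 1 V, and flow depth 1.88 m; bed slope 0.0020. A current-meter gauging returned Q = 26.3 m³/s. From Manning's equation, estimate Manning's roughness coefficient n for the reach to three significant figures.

0.0310

A = (b + z·y)·y = (7.06 + 0.5×1.88)×1.88 = 15.04 m²
P = b + 2y√(1+z²) = 7.06 + 2×1.88×√(1+0.5²) = 11.26 m
R = A/P = 15.04/11.26 = 1.335 m
n = (1/Q)·A·R^(2/3)·S^(1/2) = (1/26.3) × 15.04 × 1.213 × 0.04472 = 0.03101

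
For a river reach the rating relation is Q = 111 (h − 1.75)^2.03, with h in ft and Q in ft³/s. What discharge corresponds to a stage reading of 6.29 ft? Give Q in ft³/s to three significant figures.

Q = 111 × (6.29 − 1.75)^2.03 = 111 × 4.54^2.03 = 2394 ft³/s

2390 ft³/s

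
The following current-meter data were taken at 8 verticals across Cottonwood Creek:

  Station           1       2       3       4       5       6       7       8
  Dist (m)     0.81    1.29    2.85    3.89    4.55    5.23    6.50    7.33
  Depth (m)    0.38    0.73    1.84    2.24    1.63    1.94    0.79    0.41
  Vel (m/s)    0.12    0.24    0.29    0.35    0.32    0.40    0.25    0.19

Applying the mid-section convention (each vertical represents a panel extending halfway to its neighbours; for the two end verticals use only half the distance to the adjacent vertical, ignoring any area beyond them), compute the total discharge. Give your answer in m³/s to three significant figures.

2.90 m³/s

w_1 = (1.29 − 0.81)/2 = 0.24 m; q_1 = 0.12 × 0.38 × 0.24 = 0.01094 m³/s
w_2 = (2.85 − 0.81)/2 = 1.02 m; q_2 = 0.24 × 0.73 × 1.02 = 0.1787 m³/s
w_3 = (3.89 − 1.29)/2 = 1.3 m; q_3 = 0.29 × 1.84 × 1.3 = 0.6937 m³/s
w_4 = (4.55 − 2.85)/2 = 0.85 m; q_4 = 0.35 × 2.24 × 0.85 = 0.6664 m³/s
w_5 = (5.23 − 3.89)/2 = 0.67 m; q_5 = 0.32 × 1.63 × 0.67 = 0.3495 m³/s
w_6 = (6.50 − 4.55)/2 = 0.975 m; q_6 = 0.40 × 1.94 × 0.975 = 0.7566 m³/s
w_7 = (7.33 − 5.23)/2 = 1.05 m; q_7 = 0.25 × 0.79 × 1.05 = 0.2074 m³/s
w_8 = (7.33 − 6.50)/2 = 0.415 m; q_8 = 0.19 × 0.41 × 0.415 = 0.03233 m³/s
Q = Σ qᵢ = 2.896 m³/s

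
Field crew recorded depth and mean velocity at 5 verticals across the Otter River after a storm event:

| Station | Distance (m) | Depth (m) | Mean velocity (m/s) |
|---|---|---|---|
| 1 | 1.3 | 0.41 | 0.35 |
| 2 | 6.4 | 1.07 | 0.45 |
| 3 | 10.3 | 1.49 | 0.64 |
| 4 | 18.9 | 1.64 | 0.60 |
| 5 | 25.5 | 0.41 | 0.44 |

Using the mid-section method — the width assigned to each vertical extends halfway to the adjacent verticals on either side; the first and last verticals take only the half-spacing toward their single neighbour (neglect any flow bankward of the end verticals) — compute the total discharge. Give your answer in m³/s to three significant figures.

w_1 = (6.4 − 1.3)/2 = 2.55 m; q_1 = 0.35 × 0.41 × 2.55 = 0.3659 m³/s
w_2 = (10.3 − 1.3)/2 = 4.5 m; q_2 = 0.45 × 1.07 × 4.5 = 2.167 m³/s
w_3 = (18.9 − 6.4)/2 = 6.25 m; q_3 = 0.64 × 1.49 × 6.25 = 5.960 m³/s
w_4 = (25.5 − 10.3)/2 = 7.6 m; q_4 = 0.60 × 1.64 × 7.6 = 7.478 m³/s
w_5 = (25.5 − 18.9)/2 = 3.3 m; q_5 = 0.44 × 0.41 × 3.3 = 0.5953 m³/s
Q = Σ qᵢ = 16.57 m³/s

16.6 m³/s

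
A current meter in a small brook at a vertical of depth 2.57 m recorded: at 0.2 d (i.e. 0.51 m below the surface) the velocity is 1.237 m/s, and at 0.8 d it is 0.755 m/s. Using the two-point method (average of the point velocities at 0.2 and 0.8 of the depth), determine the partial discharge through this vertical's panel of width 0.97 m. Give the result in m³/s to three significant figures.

2.48 m³/s

v̄ = (1.237 + 0.755) / 2 = 0.9960 m/s
q = v̄ × d × w = 0.9960 × 2.57 × 0.97 = 2.483 m³/s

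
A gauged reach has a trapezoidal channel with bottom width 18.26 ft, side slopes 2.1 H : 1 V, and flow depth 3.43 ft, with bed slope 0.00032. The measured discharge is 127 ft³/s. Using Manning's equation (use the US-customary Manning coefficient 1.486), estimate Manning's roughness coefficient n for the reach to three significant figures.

0.0341

A = (b + z·y)·y = (18.26 + 2.1×3.43)×3.43 = 87.34 ft²
P = b + 2y√(1+z²) = 18.26 + 2×3.43×√(1+2.1²) = 34.22 ft
R = A/P = 87.34/34.22 = 2.553 ft
n = (1.486/Q)·A·R^(2/3)·S^(1/2) = (1.486/127) × 87.34 × 1.868 × 0.01789 = 0.03414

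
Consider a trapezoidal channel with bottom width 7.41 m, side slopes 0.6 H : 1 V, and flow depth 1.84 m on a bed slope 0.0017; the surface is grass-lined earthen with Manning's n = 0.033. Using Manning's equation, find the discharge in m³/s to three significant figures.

23.8 m³/s

A = (b + z·y)·y = (7.41 + 0.6×1.84)×1.84 = 15.67 m²
P = b + 2y√(1+z²) = 7.41 + 2×1.84×√(1+0.6²) = 11.70 m
R = A/P = 15.67/11.70 = 1.339 m
Q = (1/n)·A·R^(2/3)·S^(1/2) = (1/0.033) × 15.67 × 1.339^(2/3) × 0.0017^(1/2) = 23.78 m³/s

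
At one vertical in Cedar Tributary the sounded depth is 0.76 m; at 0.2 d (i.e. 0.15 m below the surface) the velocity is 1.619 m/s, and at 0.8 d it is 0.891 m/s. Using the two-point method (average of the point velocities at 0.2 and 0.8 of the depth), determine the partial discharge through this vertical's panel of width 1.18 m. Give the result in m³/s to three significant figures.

1.13 m³/s

v̄ = (1.619 + 0.891) / 2 = 1.255 m/s
q = v̄ × d × w = 1.255 × 0.76 × 1.18 = 1.125 m³/s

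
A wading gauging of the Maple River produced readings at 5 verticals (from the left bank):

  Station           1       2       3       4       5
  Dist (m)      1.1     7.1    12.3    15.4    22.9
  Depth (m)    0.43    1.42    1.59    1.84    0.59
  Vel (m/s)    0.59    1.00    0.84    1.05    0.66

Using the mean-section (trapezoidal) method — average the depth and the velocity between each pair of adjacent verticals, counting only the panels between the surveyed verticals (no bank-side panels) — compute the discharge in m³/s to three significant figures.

Panel 1-2: Δb = 6 m, d̄ = (0.43+1.42)/2 = 0.925, v̄ = (0.59+1.00)/2 = 0.795 → q = 6×0.925×0.795 = 4.412 m³/s
Panel 2-3: Δb = 5.2 m, d̄ = (1.42+1.59)/2 = 1.505, v̄ = (1.00+0.84)/2 = 0.92 → q = 5.2×1.505×0.92 = 7.200 m³/s
Panel 3-4: Δb = 3.1 m, d̄ = (1.59+1.84)/2 = 1.715, v̄ = (0.84+1.05)/2 = 0.945 → q = 3.1×1.715×0.945 = 5.024 m³/s
Panel 4-5: Δb = 7.5 m, d̄ = (1.84+0.59)/2 = 1.215, v̄ = (1.05+0.66)/2 = 0.855 → q = 7.5×1.215×0.855 = 7.791 m³/s
Q = Σ q = 24.43 m³/s

24.4 m³/s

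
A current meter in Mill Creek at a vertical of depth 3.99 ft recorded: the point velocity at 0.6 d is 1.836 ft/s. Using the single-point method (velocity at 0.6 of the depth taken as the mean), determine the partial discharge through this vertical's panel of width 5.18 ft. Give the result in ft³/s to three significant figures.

37.9 ft³/s

v̄ = v₀.₆ = 1.836 ft/s
q = v̄ × d × w = 1.836 × 3.99 × 5.18 = 37.95 ft³/s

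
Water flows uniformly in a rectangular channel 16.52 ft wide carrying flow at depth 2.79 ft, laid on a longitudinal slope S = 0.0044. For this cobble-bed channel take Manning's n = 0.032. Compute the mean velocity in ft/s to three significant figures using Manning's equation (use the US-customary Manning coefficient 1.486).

A = b·y = 16.52 × 2.79 = 46.09 ft²
P = b + 2y = 16.52 + 2×2.79 = 22.10 ft
R = A/P = 46.09/22.10 = 2.086 ft
Q = (1.486/n)·A·R^(2/3)·S^(1/2) = (1.486/0.032) × 46.09 × 2.086^(2/3) × 0.0044^(1/2) = 231.8 ft³/s
V = Q/A = 231.8/46.09 = 5.028 ft/s

5.03 ft/s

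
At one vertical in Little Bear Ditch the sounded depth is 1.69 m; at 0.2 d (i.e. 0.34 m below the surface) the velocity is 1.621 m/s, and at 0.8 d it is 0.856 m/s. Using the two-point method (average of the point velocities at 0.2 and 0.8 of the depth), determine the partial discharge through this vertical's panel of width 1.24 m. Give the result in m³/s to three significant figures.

v̄ = (1.621 + 0.856) / 2 = 1.239 m/s
q = v̄ × d × w = 1.239 × 1.69 × 1.24 = 2.595 m³/s

2.60 m³/s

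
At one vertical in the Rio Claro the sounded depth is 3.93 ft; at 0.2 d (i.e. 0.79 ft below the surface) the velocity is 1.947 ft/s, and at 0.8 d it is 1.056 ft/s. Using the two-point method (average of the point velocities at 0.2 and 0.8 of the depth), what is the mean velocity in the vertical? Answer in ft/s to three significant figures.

1.50 ft/s

v̄ = (1.947 + 1.056) / 2 = 1.502 ft/s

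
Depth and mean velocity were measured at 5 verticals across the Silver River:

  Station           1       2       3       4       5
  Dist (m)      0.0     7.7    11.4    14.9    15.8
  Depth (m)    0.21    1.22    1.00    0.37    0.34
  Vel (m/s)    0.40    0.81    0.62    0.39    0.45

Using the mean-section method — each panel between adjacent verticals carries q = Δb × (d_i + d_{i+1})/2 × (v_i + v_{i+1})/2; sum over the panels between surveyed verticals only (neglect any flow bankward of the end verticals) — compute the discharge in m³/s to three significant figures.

7.61 m³/s

Panel 1-2: Δb = 7.7 m, d̄ = (0.21+1.22)/2 = 0.715, v̄ = (0.40+0.81)/2 = 0.605 → q = 7.7×0.715×0.605 = 3.331 m³/s
Panel 2-3: Δb = 3.7 m, d̄ = (1.22+1.00)/2 = 1.11, v̄ = (0.81+0.62)/2 = 0.715 → q = 3.7×1.11×0.715 = 2.937 m³/s
Panel 3-4: Δb = 3.5 m, d̄ = (1.00+0.37)/2 = 0.685, v̄ = (0.62+0.39)/2 = 0.505 → q = 3.5×0.685×0.505 = 1.211 m³/s
Panel 4-5: Δb = 0.9 m, d̄ = (0.37+0.34)/2 = 0.355, v̄ = (0.39+0.45)/2 = 0.42 → q = 0.9×0.355×0.42 = 0.1342 m³/s
Q = Σ q = 7.612 m³/s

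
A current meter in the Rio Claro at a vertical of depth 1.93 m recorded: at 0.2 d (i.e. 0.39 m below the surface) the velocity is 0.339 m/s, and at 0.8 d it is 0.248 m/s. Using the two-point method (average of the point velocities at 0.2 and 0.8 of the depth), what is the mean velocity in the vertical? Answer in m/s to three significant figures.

v̄ = (0.339 + 0.248) / 2 = 0.2935 m/s

0.294 m/s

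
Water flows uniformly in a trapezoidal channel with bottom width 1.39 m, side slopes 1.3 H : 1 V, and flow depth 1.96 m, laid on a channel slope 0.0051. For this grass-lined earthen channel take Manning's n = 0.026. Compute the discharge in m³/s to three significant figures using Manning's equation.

A = (b + z·y)·y = (1.39 + 1.3×1.96)×1.96 = 7.718 m²
P = b + 2y√(1+z²) = 1.39 + 2×1.96×√(1+1.3²) = 7.819 m
R = A/P = 7.718/7.819 = 0.9871 m
Q = (1/n)·A·R^(2/3)·S^(1/2) = (1/0.026) × 7.718 × 0.9871^(2/3) × 0.0051^(1/2) = 21.02 m³/s

21.0 m³/s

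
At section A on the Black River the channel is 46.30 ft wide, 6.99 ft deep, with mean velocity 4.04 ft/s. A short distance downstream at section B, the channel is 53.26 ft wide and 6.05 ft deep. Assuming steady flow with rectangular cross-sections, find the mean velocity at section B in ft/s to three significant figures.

4.06 ft/s

Q = A₁V₁ = (46.30×6.99) × 4.04 = 1307 ft³/s
A₂ = 53.26 × 6.05 = 322.2 ft²
V₂ = Q/A₂ = 1307/322.2 = 4.058 ft/s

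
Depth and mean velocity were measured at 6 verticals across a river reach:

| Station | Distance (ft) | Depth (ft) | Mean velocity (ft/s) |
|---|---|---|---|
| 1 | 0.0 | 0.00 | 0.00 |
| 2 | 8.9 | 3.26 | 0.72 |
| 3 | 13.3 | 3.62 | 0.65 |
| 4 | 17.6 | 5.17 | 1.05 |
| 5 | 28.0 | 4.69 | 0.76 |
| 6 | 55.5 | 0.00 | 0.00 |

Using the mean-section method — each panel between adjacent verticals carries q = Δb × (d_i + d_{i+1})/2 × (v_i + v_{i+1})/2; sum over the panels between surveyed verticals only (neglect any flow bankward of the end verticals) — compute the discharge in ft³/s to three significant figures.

Panel 1-2: Δb = 8.9 ft, d̄ = (0.00+3.26)/2 = 1.63, v̄ = (0.00+0.72)/2 = 0.36 → q = 8.9×1.63×0.36 = 5.223 ft³/s
Panel 2-3: Δb = 4.4 ft, d̄ = (3.26+3.62)/2 = 3.44, v̄ = (0.72+0.65)/2 = 0.685 → q = 4.4×3.44×0.685 = 10.37 ft³/s
Panel 3-4: Δb = 4.3 ft, d̄ = (3.62+5.17)/2 = 4.395, v̄ = (0.65+1.05)/2 = 0.85 → q = 4.3×4.395×0.85 = 16.06 ft³/s
Panel 4-5: Δb = 10.4 ft, d̄ = (5.17+4.69)/2 = 4.93, v̄ = (1.05+0.76)/2 = 0.905 → q = 10.4×4.93×0.905 = 46.40 ft³/s
Panel 5-6: Δb = 27.5 ft, d̄ = (4.69+0.00)/2 = 2.345, v̄ = (0.76+0.00)/2 = 0.38 → q = 27.5×2.345×0.38 = 24.51 ft³/s
Q = Σ q = 102.6 ft³/s

103 ft³/s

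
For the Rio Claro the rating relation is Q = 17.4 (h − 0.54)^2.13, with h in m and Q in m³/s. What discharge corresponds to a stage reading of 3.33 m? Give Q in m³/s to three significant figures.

Q = 17.4 × (3.33 − 0.54)^2.13 = 17.4 × 2.79^2.13 = 154.8 m³/s

155 m³/s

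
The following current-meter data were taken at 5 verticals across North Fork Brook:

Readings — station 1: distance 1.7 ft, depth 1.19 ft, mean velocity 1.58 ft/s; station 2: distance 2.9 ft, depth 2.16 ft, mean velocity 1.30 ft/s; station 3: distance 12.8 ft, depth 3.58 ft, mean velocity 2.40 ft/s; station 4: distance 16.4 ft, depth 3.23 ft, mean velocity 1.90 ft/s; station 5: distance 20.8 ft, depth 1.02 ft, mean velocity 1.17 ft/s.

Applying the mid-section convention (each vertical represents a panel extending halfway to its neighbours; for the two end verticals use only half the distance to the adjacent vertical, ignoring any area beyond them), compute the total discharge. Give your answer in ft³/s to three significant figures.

w_1 = (2.9 − 1.7)/2 = 0.6 ft; q_1 = 1.58 × 1.19 × 0.6 = 1.128 ft³/s
w_2 = (12.8 − 1.7)/2 = 5.55 ft; q_2 = 1.30 × 2.16 × 5.55 = 15.58 ft³/s
w_3 = (16.4 − 2.9)/2 = 6.75 ft; q_3 = 2.40 × 3.58 × 6.75 = 58.00 ft³/s
w_4 = (20.8 − 12.8)/2 = 4 ft; q_4 = 1.90 × 3.23 × 4 = 24.55 ft³/s
w_5 = (20.8 − 16.4)/2 = 2.2 ft; q_5 = 1.17 × 1.02 × 2.2 = 2.625 ft³/s
Q = Σ qᵢ = 101.9 ft³/s

102 ft³/s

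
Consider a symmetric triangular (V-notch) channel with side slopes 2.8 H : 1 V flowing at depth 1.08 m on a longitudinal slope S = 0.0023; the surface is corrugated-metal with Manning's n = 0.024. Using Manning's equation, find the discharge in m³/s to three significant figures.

4.16 m³/s

A = z·y² = 2.8×1.08² = 3.266 m²
P = 2y√(1+z²) = 2×1.08×√(1+2.8²) = 6.422 m
R = A/P = 3.266/6.422 = 0.5085 m
Q = (1/n)·A·R^(2/3)·S^(1/2) = (1/0.024) × 3.266 × 0.5085^(2/3) × 0.0023^(1/2) = 4.158 m³/s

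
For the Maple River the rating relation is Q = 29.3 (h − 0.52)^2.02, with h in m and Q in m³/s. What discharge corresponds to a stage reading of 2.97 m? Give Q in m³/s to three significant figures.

Q = 29.3 × (2.97 − 0.52)^2.02 = 29.3 × 2.45^2.02 = 179.1 m³/s

179 m³/s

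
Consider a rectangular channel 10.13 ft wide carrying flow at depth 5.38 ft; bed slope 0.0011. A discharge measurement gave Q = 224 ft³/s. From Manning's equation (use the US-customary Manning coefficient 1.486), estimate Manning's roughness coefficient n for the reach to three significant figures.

0.0227

A = b·y = 10.13 × 5.38 = 54.50 ft²
P = b + 2y = 10.13 + 2×5.38 = 20.89 ft
R = A/P = 54.50/20.89 = 2.609 ft
n = (1.486/Q)·A·R^(2/3)·S^(1/2) = (1.486/224) × 54.50 × 1.895 × 0.03317 = 0.02272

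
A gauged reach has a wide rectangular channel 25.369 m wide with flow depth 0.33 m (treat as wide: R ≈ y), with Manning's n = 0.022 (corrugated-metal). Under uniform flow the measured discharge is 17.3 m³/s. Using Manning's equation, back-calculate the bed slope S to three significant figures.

A = b·y = 25.369 × 0.33 = 8.372 m²
Wide channel: R ≈ y = 0.33 m
S = (Q·n / (1·A·R^(2/3)))² = (17.3×0.022 / (1×8.372×0.4775))² = 0.009063

0.00906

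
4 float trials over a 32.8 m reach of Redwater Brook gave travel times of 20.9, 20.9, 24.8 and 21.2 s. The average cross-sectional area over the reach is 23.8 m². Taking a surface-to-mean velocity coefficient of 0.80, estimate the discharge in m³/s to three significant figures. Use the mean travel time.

28.5 m³/s

t̄ = (20.9 + 20.9 + 24.8 + 21.2) / 4 = 21.95 s
v_surface = L / t̄ = 32.8 / 21.95 = 1.494 m/s
v_mean = 0.80 × 1.494 = 1.195 m/s
Q = A × v_mean = 23.8 × 1.195 = 28.45 m³/s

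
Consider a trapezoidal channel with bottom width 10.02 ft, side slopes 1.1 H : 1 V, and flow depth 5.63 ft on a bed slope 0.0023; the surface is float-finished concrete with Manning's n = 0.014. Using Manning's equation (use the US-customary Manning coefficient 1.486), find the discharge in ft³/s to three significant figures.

1050 ft³/s

A = (b + z·y)·y = (10.02 + 1.1×5.63)×5.63 = 91.28 ft²
P = b + 2y√(1+z²) = 10.02 + 2×5.63×√(1+1.1²) = 26.76 ft
R = A/P = 91.28/26.76 = 3.411 ft
Q = (1.486/n)·A·R^(2/3)·S^(1/2) = (1.486/0.014) × 91.28 × 3.411^(2/3) × 0.0023^(1/2) = 1053 ft³/s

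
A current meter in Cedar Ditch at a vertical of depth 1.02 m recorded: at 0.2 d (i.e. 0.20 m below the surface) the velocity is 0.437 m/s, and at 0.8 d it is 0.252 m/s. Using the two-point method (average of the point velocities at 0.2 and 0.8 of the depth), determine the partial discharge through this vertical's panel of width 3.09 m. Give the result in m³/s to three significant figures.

1.09 m³/s

v̄ = (0.437 + 0.252) / 2 = 0.3445 m/s
q = v̄ × d × w = 0.3445 × 1.02 × 3.09 = 1.086 m³/s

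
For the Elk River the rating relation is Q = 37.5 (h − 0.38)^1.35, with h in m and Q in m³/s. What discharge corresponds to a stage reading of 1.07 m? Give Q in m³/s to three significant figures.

Q = 37.5 × (1.07 − 0.38)^1.35 = 37.5 × 0.69^1.35 = 22.72 m³/s

22.7 m³/s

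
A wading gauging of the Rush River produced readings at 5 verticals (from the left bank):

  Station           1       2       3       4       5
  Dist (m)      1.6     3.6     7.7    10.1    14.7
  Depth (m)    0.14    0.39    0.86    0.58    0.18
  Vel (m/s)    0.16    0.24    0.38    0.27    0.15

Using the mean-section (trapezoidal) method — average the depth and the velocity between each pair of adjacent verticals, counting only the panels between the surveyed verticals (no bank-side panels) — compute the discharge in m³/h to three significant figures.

6580 m³/h

Panel 1-2: Δb = 2 m, d̄ = (0.14+0.39)/2 = 0.265, v̄ = (0.16+0.24)/2 = 0.2 → q = 2×0.265×0.2 = 0.1060 m³/s
Panel 2-3: Δb = 4.1 m, d̄ = (0.39+0.86)/2 = 0.625, v̄ = (0.24+0.38)/2 = 0.31 → q = 4.1×0.625×0.31 = 0.7944 m³/s
Panel 3-4: Δb = 2.4 m, d̄ = (0.86+0.58)/2 = 0.72, v̄ = (0.38+0.27)/2 = 0.325 → q = 2.4×0.72×0.325 = 0.5616 m³/s
Panel 4-5: Δb = 4.6 m, d̄ = (0.58+0.18)/2 = 0.38, v̄ = (0.27+0.15)/2 = 0.21 → q = 4.6×0.38×0.21 = 0.3671 m³/s
Q = Σ q = 1.829 m³/s
= 1.829 × 3600 = 6585 m³/h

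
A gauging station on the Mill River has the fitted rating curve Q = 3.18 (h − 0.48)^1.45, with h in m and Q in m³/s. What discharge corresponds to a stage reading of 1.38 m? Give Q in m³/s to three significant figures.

2.73 m³/s

Q = 3.18 × (1.38 − 0.48)^1.45 = 3.18 × 0.9^1.45 = 2.729 m³/s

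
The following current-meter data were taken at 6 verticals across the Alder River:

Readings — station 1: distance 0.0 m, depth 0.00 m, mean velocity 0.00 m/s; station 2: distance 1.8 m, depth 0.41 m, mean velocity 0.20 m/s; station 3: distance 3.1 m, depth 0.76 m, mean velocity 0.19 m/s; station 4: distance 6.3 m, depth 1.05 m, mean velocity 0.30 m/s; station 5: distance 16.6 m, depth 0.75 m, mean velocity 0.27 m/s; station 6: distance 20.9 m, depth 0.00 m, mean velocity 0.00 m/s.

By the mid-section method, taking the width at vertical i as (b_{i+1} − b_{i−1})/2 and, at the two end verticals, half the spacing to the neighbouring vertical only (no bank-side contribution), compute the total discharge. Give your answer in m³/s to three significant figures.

4.06 m³/s

w_2 = (3.1 − 0.0)/2 = 1.55 m; q_2 = 0.20 × 0.41 × 1.55 = 0.1271 m³/s
w_3 = (6.3 − 1.8)/2 = 2.25 m; q_3 = 0.19 × 0.76 × 2.25 = 0.3249 m³/s
w_4 = (16.6 − 3.1)/2 = 6.75 m; q_4 = 0.30 × 1.05 × 6.75 = 2.126 m³/s
w_5 = (20.9 − 6.3)/2 = 7.3 m; q_5 = 0.27 × 0.75 × 7.3 = 1.478 m³/s
Stations 1, 6 contribute zero (depth or velocity is 0).
Q = Σ qᵢ = 4.057 m³/s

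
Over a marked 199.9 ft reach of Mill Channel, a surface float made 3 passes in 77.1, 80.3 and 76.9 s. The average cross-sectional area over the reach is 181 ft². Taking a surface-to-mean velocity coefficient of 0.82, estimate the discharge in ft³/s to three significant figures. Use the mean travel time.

380 ft³/s

t̄ = (77.1 + 80.3 + 76.9) / 3 = 78.1 s
v_surface = L / t̄ = 199.9 / 78.1 = 2.560 ft/s
v_mean = 0.82 × 2.560 = 2.099 ft/s
Q = A × v_mean = 181 × 2.099 = 379.9 ft³/s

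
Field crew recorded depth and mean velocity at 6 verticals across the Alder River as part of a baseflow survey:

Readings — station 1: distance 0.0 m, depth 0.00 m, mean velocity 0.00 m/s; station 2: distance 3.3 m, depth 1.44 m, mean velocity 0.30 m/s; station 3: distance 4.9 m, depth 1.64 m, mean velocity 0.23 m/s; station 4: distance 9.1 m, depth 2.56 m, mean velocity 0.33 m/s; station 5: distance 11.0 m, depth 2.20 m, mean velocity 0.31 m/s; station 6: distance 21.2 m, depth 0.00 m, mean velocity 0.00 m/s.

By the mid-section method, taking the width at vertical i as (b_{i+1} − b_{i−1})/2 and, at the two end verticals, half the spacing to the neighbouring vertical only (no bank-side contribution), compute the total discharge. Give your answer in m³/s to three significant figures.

8.86 m³/s

w_2 = (4.9 − 0.0)/2 = 2.45 m; q_2 = 0.30 × 1.44 × 2.45 = 1.058 m³/s
w_3 = (9.1 − 3.3)/2 = 2.9 m; q_3 = 0.23 × 1.64 × 2.9 = 1.094 m³/s
w_4 = (11.0 − 4.9)/2 = 3.05 m; q_4 = 0.33 × 2.56 × 3.05 = 2.577 m³/s
w_5 = (21.2 − 9.1)/2 = 6.05 m; q_5 = 0.31 × 2.20 × 6.05 = 4.126 m³/s
Stations 1, 6 contribute zero (depth or velocity is 0).
Q = Σ qᵢ = 8.855 m³/s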